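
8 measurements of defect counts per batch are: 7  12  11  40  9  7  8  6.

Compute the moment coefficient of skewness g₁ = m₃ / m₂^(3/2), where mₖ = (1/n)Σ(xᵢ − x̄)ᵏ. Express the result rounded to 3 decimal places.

2.122

x̄ = (7 + 12 + 11 + 40 + 9 + 7 + 8 + 6) / 8 = 12.5000
deviations (xᵢ − x̄): -5.5000, -0.5000, -1.5000, 27.5000, -3.5000, -5.5000, -4.5000, -6.5000
Σ(xᵢ − x̄)² = 894.0000 ⇒ m₂ = 894.0000/8 = 111.75000
Σ(xᵢ − x̄)³ = 20052.0000 ⇒ m₃ = 20052.0000/8 = 2506.50000
m₂^(3/2) = 111.75000^(1.5) = 1181.33018
g₁ = m₃ / m₂^(3/2) = 2506.50000 / 1181.33018 ≈ 2.122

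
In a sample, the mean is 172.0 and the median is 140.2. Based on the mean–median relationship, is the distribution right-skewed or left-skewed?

mean − median = 172.0 − 140.2 = 31.8
mean > median ⇒ the longer tail is on the right ⇒ right-skewed (positively skewed).

right-skewed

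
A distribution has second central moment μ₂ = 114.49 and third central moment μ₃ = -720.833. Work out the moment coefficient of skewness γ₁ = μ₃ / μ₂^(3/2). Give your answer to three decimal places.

σ = √μ₂ = √114.49 = 10.70000
σ³ = μ₂^(3/2) = 1225.04300
γ₁ = μ₃/σ³ = -720.833 / 1225.04300 ≈ -0.588

-0.588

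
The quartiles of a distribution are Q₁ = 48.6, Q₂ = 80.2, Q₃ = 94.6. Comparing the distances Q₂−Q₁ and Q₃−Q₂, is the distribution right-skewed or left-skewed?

left-skewed

Q₂ − Q₁ = 31.6;  Q₃ − Q₂ = 14.4
Q₂ − Q₁ > Q₃ − Q₂ ⇒ the lower half is more spread out ⇒ left-skewed.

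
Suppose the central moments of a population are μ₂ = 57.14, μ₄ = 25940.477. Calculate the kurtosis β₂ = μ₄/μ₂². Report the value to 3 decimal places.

7.945

μ₂² = 57.14² = 3264.97960
μ₄/μ₂² = 25940.477 / 3264.97960 = 7.94507
β₂ ≈ 7.945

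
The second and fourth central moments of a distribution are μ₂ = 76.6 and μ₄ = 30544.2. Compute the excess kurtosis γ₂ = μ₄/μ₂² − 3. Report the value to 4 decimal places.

2.2056

μ₂² = 76.6² = 5867.56000
μ₄/μ₂² = 30544.2 / 5867.56000 = 5.20561
γ₂ = 5.20561 − 3 ≈ 2.2056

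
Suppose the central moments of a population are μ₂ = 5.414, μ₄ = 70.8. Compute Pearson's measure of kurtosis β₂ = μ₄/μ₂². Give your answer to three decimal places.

2.415

μ₂² = 5.414² = 29.31140
μ₄/μ₂² = 70.8 / 29.31140 = 2.41544
β₂ ≈ 2.415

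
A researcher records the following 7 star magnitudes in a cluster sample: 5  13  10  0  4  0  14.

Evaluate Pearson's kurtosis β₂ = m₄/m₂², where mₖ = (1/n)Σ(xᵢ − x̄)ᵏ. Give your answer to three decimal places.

x̄ = 6.5714
Σ(xᵢ − x̄)² = 203.7143 ⇒ m₂ = 29.10204
Σ(xᵢ − x̄)⁴ = 8670.7813 ⇒ m₄ = 1238.68305
m₂² = 846.92878
β₂ = m₄/m₂² = 1238.68305 / 846.92878 ≈ 1.463

1.463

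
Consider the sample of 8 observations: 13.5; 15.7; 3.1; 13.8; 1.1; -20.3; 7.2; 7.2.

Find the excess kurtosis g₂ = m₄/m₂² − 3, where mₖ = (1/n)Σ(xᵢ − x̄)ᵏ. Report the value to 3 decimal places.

1.079

x̄ = 5.1625
Σ(xᵢ − x̄)² = 932.5588 ⇒ m₂ = 116.56984
Σ(xᵢ − x̄)⁴ = 443396.2181 ⇒ m₄ = 55424.52726
m₂² = 13588.52847
g₂ = m₄/m₂² − 3 = 4.07877 − 3 ≈ 1.079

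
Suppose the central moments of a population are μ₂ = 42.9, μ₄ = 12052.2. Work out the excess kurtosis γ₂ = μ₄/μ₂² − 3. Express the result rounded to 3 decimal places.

3.549

μ₂² = 42.9² = 1840.41000
μ₄/μ₂² = 12052.2 / 1840.41000 = 6.54865
γ₂ = 6.54865 − 3 ≈ 3.549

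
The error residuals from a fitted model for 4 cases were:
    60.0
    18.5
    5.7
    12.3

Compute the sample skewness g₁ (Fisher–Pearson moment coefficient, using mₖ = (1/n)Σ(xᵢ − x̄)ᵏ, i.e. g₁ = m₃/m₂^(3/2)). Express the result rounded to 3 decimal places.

x̄ = (60.0 + 18.5 + 5.7 + 12.3) / 4 = 24.1250
deviations (xᵢ − x̄): 35.8750, -5.6250, -18.4250, -11.8250
Σ(xᵢ − x̄)² = 1797.9675 ⇒ m₂ = 1797.9675/4 = 449.49188
Σ(xᵢ − x̄)³ = 38085.2794 ⇒ m₃ = 38085.2794/4 = 9521.31984
m₂^(3/2) = 449.49188^(1.5) = 9529.77767
g₁ = m₃ / m₂^(3/2) = 9521.31984 / 9529.77767 ≈ 0.999

0.999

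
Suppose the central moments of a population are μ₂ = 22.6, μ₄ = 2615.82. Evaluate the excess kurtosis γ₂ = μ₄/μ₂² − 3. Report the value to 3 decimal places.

2.121

μ₂² = 22.6² = 510.76000
μ₄/μ₂² = 2615.82 / 510.76000 = 5.12143
γ₂ = 5.12143 − 3 ≈ 2.121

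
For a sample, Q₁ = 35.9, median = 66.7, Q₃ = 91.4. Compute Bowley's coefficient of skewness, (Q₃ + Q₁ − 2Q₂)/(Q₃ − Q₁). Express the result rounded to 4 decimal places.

numerator: Q₃ + Q₁ − 2Q₂ = 91.4 + 35.9 − 2×66.7 = -6.1000
denominator: Q₃ − Q₁ = 91.4 − 35.9 = 55.5000
Bowley skewness = -6.1000 / 55.5000 ≈ -0.1099

-0.1099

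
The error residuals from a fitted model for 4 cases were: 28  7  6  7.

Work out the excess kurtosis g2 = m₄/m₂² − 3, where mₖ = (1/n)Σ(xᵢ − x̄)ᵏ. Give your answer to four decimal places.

-0.6717

x̄ = 12.0000
Σ(xᵢ − x̄)² = 342.0000 ⇒ m₂ = 85.50000
Σ(xᵢ − x̄)⁴ = 68082.0000 ⇒ m₄ = 17020.50000
m₂² = 7310.25000
g2 = m₄/m₂² − 3 = 2.32831 − 3 ≈ -0.6717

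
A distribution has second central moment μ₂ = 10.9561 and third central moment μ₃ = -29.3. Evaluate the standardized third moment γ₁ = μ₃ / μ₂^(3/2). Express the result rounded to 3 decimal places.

σ = √μ₂ = √10.9561 = 3.31000
σ³ = μ₂^(3/2) = 36.26469
γ₁ = μ₃/σ³ = -29.3 / 36.26469 ≈ -0.808

-0.808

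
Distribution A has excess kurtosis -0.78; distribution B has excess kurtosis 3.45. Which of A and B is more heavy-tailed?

Higher excess kurtosis ⇒ heavier tails relative to the normal distribution.
-0.78 vs 3.45: the larger is 3.45, so B has heavier tails. (B is leptokurtic — heavier-than-normal tails; the other is platykurtic.)

B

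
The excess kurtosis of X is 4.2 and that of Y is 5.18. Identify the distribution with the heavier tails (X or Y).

Higher excess kurtosis ⇒ heavier tails relative to the normal distribution.
4.2 vs 5.18: the larger is 5.18, so Y has heavier tails.

Y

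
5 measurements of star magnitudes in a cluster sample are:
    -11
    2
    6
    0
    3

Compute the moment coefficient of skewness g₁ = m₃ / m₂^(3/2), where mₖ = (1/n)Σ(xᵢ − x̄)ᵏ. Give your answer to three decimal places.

-1.090

x̄ = (-11 + 2 + 6 + 0 + 3) / 5 = 0.0000
deviations (xᵢ − x̄): -11.0000, 2.0000, 6.0000, 0.0000, 3.0000
Σ(xᵢ − x̄)² = 170.0000 ⇒ m₂ = 170.0000/5 = 34.00000
Σ(xᵢ − x̄)³ = -1080.0000 ⇒ m₃ = -1080.0000/5 = -216.00000
m₂^(3/2) = 34.00000^(1.5) = 198.25236
g₁ = m₃ / m₂^(3/2) = -216.00000 / 198.25236 ≈ -1.090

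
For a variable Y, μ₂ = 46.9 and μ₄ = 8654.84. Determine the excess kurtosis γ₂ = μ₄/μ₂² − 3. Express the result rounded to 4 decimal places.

0.9347

μ₂² = 46.9² = 2199.61000
μ₄/μ₂² = 8654.84 / 2199.61000 = 3.93472
γ₂ = 3.93472 − 3 ≈ 0.9347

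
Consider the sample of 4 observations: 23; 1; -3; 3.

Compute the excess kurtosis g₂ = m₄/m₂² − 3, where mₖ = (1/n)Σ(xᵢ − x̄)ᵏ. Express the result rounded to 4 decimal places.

-0.7750

x̄ = 6.0000
Σ(xᵢ − x̄)² = 404.0000 ⇒ m₂ = 101.00000
Σ(xᵢ − x̄)⁴ = 90788.0000 ⇒ m₄ = 22697.00000
m₂² = 10201.00000
g₂ = m₄/m₂² − 3 = 2.22498 − 3 ≈ -0.7750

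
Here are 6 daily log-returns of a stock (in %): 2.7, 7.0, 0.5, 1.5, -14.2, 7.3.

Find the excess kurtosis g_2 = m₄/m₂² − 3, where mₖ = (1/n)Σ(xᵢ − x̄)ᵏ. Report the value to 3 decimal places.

x̄ = 0.8000
Σ(xᵢ − x̄)² = 309.8800 ⇒ m₂ = 51.64667
Σ(xᵢ − x̄)⁴ = 53900.9764 ⇒ m₄ = 8983.49607
m₂² = 2667.37818
g_2 = m₄/m₂² − 3 = 3.36791 − 3 ≈ 0.368

0.368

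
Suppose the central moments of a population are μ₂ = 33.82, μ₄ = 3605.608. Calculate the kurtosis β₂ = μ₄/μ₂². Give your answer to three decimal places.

μ₂² = 33.82² = 1143.79240
μ₄/μ₂² = 3605.608 / 1143.79240 = 3.15233
β₂ ≈ 3.152

3.152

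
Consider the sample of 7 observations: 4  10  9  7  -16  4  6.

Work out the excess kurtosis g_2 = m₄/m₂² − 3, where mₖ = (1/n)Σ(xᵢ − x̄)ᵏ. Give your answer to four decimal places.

1.5778

x̄ = 3.4286
Σ(xᵢ − x̄)² = 471.7143 ⇒ m₂ = 67.38776
Σ(xᵢ − x̄)⁴ = 145518.1283 ⇒ m₄ = 20788.30404
m₂² = 4541.10954
g_2 = m₄/m₂² − 3 = 4.57780 − 3 ≈ 1.5778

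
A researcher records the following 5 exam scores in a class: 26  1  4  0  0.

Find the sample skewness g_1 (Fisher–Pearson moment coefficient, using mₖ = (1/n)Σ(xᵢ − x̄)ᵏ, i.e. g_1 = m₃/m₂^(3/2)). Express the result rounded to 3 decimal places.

x̄ = (26 + 1 + 4 + 0 + 0) / 5 = 6.2000
deviations (xᵢ − x̄): 19.8000, -5.2000, -2.2000, -6.2000, -6.2000
Σ(xᵢ − x̄)² = 500.8000 ⇒ m₂ = 500.8000/5 = 100.16000
Σ(xᵢ − x̄)³ = 7134.4800 ⇒ m₃ = 7134.4800/5 = 1426.89600
m₂^(3/2) = 100.16000^(1.5) = 1002.40096
g_1 = m₃ / m₂^(3/2) = 1426.89600 / 1002.40096 ≈ 1.423

1.423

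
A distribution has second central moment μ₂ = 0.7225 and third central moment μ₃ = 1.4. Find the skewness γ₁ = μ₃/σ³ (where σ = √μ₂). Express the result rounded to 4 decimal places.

2.2797

σ = √μ₂ = √0.7225 = 0.85000
σ³ = μ₂^(3/2) = 0.61413
γ₁ = μ₃/σ³ = 1.4 / 0.61413 ≈ 2.2797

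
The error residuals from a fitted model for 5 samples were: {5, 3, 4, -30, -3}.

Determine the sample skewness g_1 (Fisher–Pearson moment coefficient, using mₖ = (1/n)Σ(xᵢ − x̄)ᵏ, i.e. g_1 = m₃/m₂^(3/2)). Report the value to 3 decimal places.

x̄ = (5 + 3 + 4 - 30 - 3) / 5 = -4.2000
deviations (xᵢ − x̄): 9.2000, 7.2000, 8.2000, -25.8000, 1.2000
Σ(xᵢ − x̄)² = 870.8000 ⇒ m₂ = 870.8000/5 = 174.16000
Σ(xᵢ − x̄)³ = -15468.4800 ⇒ m₃ = -15468.4800/5 = -3093.69600
m₂^(3/2) = 174.16000^(1.5) = 2298.38418
g_1 = m₃ / m₂^(3/2) = -3093.69600 / 2298.38418 ≈ -1.346

-1.346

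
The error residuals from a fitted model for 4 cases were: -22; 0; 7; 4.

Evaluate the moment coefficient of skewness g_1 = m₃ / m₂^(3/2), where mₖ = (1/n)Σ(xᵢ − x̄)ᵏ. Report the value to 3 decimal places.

-0.995

x̄ = (-22 + 0 + 7 + 4) / 4 = -2.7500
deviations (xᵢ − x̄): -19.2500, 2.7500, 9.7500, 6.7500
Σ(xᵢ − x̄)² = 518.7500 ⇒ m₂ = 518.7500/4 = 129.68750
Σ(xᵢ − x̄)³ = -5878.1250 ⇒ m₃ = -5878.1250/4 = -1469.53125
m₂^(3/2) = 129.68750^(1.5) = 1476.88669
g_1 = m₃ / m₂^(3/2) = -1469.53125 / 1476.88669 ≈ -0.995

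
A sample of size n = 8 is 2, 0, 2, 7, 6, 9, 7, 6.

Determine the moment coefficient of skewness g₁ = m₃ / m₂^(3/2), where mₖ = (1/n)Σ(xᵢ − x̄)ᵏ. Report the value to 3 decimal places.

x̄ = (2 + 0 + 2 + 7 + 6 + 9 + 7 + 6) / 8 = 4.8750
deviations (xᵢ − x̄): -2.8750, -4.8750, -2.8750, 2.1250, 1.1250, 4.1250, 2.1250, 1.1250
Σ(xᵢ − x̄)² = 68.8750 ⇒ m₂ = 68.8750/8 = 8.60938
Σ(xᵢ − x̄)³ = -71.1563 ⇒ m₃ = -71.1563/8 = -8.89453
m₂^(3/2) = 8.60938^(1.5) = 25.26140
g₁ = m₃ / m₂^(3/2) = -8.89453 / 25.26140 ≈ -0.352

-0.352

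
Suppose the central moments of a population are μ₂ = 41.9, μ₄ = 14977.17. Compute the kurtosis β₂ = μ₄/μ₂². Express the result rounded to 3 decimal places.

8.531

μ₂² = 41.9² = 1755.61000
μ₄/μ₂² = 14977.17 / 1755.61000 = 8.53103
β₂ ≈ 8.531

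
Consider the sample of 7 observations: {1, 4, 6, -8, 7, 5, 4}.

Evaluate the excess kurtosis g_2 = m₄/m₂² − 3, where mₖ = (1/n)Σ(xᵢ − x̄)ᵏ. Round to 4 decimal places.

0.9620

x̄ = 2.7143
Σ(xᵢ − x̄)² = 155.4286 ⇒ m₂ = 22.20408
Σ(xᵢ − x̄)⁴ = 13673.4111 ⇒ m₄ = 1953.34444
m₂² = 493.02124
g_2 = m₄/m₂² − 3 = 3.96199 − 3 ≈ 0.9620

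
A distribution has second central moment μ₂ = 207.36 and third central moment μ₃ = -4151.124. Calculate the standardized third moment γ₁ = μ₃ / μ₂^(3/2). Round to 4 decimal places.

σ = √μ₂ = √207.36 = 14.40000
σ³ = μ₂^(3/2) = 2985.98400
γ₁ = μ₃/σ³ = -4151.124 / 2985.98400 ≈ -1.3902

-1.3902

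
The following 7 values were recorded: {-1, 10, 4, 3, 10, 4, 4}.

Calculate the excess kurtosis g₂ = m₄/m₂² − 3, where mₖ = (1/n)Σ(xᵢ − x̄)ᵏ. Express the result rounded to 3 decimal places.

x̄ = 4.8571
Σ(xᵢ − x̄)² = 92.8571 ⇒ m₂ = 13.26531
Σ(xᵢ − x̄)⁴ = 2589.5219 ⇒ m₄ = 369.93170
m₂² = 175.96835
g₂ = m₄/m₂² − 3 = 2.10226 − 3 ≈ -0.898

-0.898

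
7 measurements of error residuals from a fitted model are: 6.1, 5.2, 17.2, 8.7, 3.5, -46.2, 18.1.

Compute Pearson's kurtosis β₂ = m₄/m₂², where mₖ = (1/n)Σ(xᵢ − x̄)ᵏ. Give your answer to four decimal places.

4.5659

x̄ = 1.8000
Σ(xᵢ − x̄)² = 2887.4000 ⇒ m₂ = 412.48571
Σ(xᵢ − x̄)⁴ = 5438002.6196 ⇒ m₄ = 776857.51709
m₂² = 170144.46449
β₂ = m₄/m₂² = 776857.51709 / 170144.46449 ≈ 4.5659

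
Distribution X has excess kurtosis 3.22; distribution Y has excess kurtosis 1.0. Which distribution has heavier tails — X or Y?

Higher excess kurtosis ⇒ heavier tails relative to the normal distribution.
3.22 vs 1.0: the larger is 3.22, so X has heavier tails.

X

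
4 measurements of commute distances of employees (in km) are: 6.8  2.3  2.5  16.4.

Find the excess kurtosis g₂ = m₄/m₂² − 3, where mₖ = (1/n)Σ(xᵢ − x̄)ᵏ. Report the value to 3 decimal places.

x̄ = 7.0000
Σ(xᵢ − x̄)² = 130.7400 ⇒ m₂ = 32.68500
Σ(xᵢ − x̄)⁴ = 8705.5218 ⇒ m₄ = 2176.38045
m₂² = 1068.30922
g₂ = m₄/m₂² − 3 = 2.03722 − 3 ≈ -0.963

-0.963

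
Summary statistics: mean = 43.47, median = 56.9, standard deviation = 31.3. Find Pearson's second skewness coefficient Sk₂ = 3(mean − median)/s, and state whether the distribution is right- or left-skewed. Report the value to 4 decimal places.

-1.2872, left-skewed

Sk₂ = 3(43.47 − 56.9) / 31.3 = 3 × -13.4300 / 31.3
    = -40.2900 / 31.3 ≈ -1.2872
Sk₂ < 0 ⇒ mean < median ⇒ left-skewed (negative skew).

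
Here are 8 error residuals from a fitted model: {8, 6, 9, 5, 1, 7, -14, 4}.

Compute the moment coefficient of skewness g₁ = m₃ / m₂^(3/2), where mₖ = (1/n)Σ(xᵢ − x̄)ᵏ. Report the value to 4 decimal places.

x̄ = (8 + 6 + 9 + 5 + 1 + 7 - 14 + 4) / 8 = 3.2500
deviations (xᵢ − x̄): 4.7500, 2.7500, 5.7500, 1.7500, -2.2500, 3.7500, -17.2500, 0.7500
Σ(xᵢ − x̄)² = 383.5000 ⇒ m₂ = 383.5000/8 = 47.93750
Σ(xᵢ − x̄)³ = -4767.7500 ⇒ m₃ = -4767.7500/8 = -595.96875
m₂^(3/2) = 47.93750^(1.5) = 331.90445
g₁ = m₃ / m₂^(3/2) = -595.96875 / 331.90445 ≈ -1.7956

-1.7956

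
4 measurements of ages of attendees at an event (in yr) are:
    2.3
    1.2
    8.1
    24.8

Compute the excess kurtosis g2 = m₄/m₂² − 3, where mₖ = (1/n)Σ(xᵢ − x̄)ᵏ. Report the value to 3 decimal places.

-0.894

x̄ = 9.1000
Σ(xᵢ − x̄)² = 356.1400 ⇒ m₂ = 89.03500
Σ(xᵢ − x̄)⁴ = 66791.4658 ⇒ m₄ = 16697.86645
m₂² = 7927.23123
g2 = m₄/m₂² − 3 = 2.10639 − 3 ≈ -0.894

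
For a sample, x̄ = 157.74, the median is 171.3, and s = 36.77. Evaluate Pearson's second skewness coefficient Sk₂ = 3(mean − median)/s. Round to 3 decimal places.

-1.106

Sk₂ = 3(157.74 − 171.3) / 36.77 = 3 × -13.5600 / 36.77
    = -40.6800 / 36.77 ≈ -1.106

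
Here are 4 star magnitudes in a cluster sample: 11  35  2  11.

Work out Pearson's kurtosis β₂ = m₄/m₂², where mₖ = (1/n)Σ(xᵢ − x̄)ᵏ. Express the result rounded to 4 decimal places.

2.1610

x̄ = 14.7500
Σ(xᵢ − x̄)² = 600.7500 ⇒ m₂ = 150.18750
Σ(xᵢ − x̄)⁴ = 194973.3281 ⇒ m₄ = 48743.33203
m₂² = 22556.28516
β₂ = m₄/m₂² = 48743.33203 / 22556.28516 ≈ 2.1610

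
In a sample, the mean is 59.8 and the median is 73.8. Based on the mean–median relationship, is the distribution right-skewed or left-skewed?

left-skewed

mean − median = 59.8 − 73.8 = -14.0
mean < median ⇒ the longer tail is on the left ⇒ left-skewed (negatively skewed).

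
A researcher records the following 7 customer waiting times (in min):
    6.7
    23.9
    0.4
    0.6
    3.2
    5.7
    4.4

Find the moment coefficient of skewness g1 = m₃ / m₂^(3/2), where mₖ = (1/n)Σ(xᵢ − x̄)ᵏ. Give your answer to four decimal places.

1.6754

x̄ = (6.7 + 23.9 + 0.4 + 0.6 + 3.2 + 5.7 + 4.4) / 7 = 6.4143
deviations (xᵢ − x̄): 0.2857, 17.4857, -6.0143, -5.8143, -3.2143, -0.7143, -2.0143
Σ(xᵢ − x̄)² = 390.7086 ⇒ m₂ = 390.7086/7 = 55.81551
Σ(xᵢ − x̄)³ = 4890.4343 ⇒ m₃ = 4890.4343/7 = 698.63348
m₂^(3/2) = 55.81551^(1.5) = 416.99644
g1 = m₃ / m₂^(3/2) = 698.63348 / 416.99644 ≈ 1.6754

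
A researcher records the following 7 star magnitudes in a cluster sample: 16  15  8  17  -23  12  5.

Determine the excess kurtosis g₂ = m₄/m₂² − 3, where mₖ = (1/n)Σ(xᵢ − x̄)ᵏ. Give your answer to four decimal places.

x̄ = 7.1429
Σ(xᵢ − x̄)² = 1174.8571 ⇒ m₂ = 167.83673
Σ(xᵢ − x̄)⁴ = 845523.4402 ⇒ m₄ = 120789.06289
m₂² = 28169.16951
g₂ = m₄/m₂² − 3 = 4.28799 − 3 ≈ 1.2880

1.2880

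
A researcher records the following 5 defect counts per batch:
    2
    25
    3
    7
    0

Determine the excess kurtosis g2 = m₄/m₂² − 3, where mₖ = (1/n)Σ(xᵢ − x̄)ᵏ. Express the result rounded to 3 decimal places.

-0.066

x̄ = 7.4000
Σ(xᵢ − x̄)² = 413.2000 ⇒ m₂ = 82.64000
Σ(xᵢ − x̄)⁴ = 100175.0560 ⇒ m₄ = 20035.01120
m₂² = 6829.36960
g2 = m₄/m₂² − 3 = 2.93365 − 3 ≈ -0.066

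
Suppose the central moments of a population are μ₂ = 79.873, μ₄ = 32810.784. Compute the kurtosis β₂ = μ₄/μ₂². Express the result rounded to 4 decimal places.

5.1430

μ₂² = 79.873² = 6379.69613
μ₄/μ₂² = 32810.784 / 6379.69613 = 5.14300
β₂ ≈ 5.1430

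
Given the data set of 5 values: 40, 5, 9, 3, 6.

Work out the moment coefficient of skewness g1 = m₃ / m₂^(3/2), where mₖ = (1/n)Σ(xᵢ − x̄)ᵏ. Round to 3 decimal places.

1.428

x̄ = (40 + 5 + 9 + 3 + 6) / 5 = 12.6000
deviations (xᵢ − x̄): 27.4000, -7.6000, -3.6000, -9.6000, -6.6000
Σ(xᵢ − x̄)² = 957.2000 ⇒ m₂ = 957.2000/5 = 191.44000
Σ(xᵢ − x̄)³ = 18912.9600 ⇒ m₃ = 18912.9600/5 = 3782.59200
m₂^(3/2) = 191.44000^(1.5) = 2648.79915
g1 = m₃ / m₂^(3/2) = 3782.59200 / 2648.79915 ≈ 1.428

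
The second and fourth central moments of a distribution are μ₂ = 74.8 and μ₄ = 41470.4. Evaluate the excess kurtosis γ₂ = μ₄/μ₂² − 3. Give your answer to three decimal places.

4.412

μ₂² = 74.8² = 5595.04000
μ₄/μ₂² = 41470.4 / 5595.04000 = 7.41199
γ₂ = 7.41199 − 3 ≈ 4.412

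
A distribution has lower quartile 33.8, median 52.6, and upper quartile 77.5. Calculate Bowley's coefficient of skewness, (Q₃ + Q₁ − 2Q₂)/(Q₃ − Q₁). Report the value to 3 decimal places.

numerator: Q₃ + Q₁ − 2Q₂ = 77.5 + 33.8 − 2×52.6 = 6.1000
denominator: Q₃ − Q₁ = 77.5 − 33.8 = 43.7000
Bowley skewness = 6.1000 / 43.7000 ≈ 0.140

0.140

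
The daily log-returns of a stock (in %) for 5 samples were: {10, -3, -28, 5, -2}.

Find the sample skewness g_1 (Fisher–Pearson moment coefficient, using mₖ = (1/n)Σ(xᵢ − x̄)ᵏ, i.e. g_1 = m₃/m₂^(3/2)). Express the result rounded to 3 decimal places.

-1.013

x̄ = (10 - 3 - 28 + 5 - 2) / 5 = -3.6000
deviations (xᵢ − x̄): 13.6000, 0.6000, -24.4000, 8.6000, 1.6000
Σ(xᵢ − x̄)² = 857.2000 ⇒ m₂ = 857.2000/5 = 171.44000
Σ(xᵢ − x̄)³ = -11370.9600 ⇒ m₃ = -11370.9600/5 = -2274.19200
m₂^(3/2) = 171.44000^(1.5) = 2244.75133
g_1 = m₃ / m₂^(3/2) = -2274.19200 / 2244.75133 ≈ -1.013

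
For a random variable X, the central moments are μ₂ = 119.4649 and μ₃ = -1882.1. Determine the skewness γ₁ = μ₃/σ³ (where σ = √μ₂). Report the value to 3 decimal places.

-1.441

σ = √μ₂ = √119.4649 = 10.93000
σ³ = μ₂^(3/2) = 1305.75136
γ₁ = μ₃/σ³ = -1882.1 / 1305.75136 ≈ -1.441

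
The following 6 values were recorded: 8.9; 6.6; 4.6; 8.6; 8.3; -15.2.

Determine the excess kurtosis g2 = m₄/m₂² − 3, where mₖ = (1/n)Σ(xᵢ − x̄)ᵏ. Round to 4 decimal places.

0.9839

x̄ = 3.6333
Σ(xᵢ − x̄)² = 438.6133 ⇒ m₂ = 73.10222
Σ(xᵢ − x̄)⁴ = 127738.6368 ⇒ m₄ = 21289.77281
m₂² = 5343.93489
g2 = m₄/m₂² − 3 = 3.98391 − 3 ≈ 0.9839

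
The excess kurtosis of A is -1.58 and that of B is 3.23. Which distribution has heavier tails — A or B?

B

Higher excess kurtosis ⇒ heavier tails relative to the normal distribution.
-1.58 vs 3.23: the larger is 3.23, so B has heavier tails. (B is leptokurtic — heavier-than-normal tails; the other is platykurtic.)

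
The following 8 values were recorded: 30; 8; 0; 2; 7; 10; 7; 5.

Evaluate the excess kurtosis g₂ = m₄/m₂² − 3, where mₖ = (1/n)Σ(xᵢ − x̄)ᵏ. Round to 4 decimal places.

1.8757

x̄ = 8.6250
Σ(xᵢ − x̄)² = 595.8750 ⇒ m₂ = 74.48438
Σ(xᵢ − x̄)⁴ = 216399.7441 ⇒ m₄ = 27049.96802
m₂² = 5547.92212
g₂ = m₄/m₂² − 3 = 4.87569 − 3 ≈ 1.8757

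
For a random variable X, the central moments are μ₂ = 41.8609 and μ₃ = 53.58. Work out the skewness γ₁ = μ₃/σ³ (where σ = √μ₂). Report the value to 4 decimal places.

σ = √μ₂ = √41.8609 = 6.47000
σ³ = μ₂^(3/2) = 270.84002
γ₁ = μ₃/σ³ = 53.58 / 270.84002 ≈ 0.1978

0.1978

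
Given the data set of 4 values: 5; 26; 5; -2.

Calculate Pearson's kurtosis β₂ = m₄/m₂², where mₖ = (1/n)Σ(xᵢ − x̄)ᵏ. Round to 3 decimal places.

x̄ = 8.5000
Σ(xᵢ − x̄)² = 441.0000 ⇒ m₂ = 110.25000
Σ(xᵢ − x̄)⁴ = 106244.2500 ⇒ m₄ = 26561.06250
m₂² = 12155.06250
β₂ = m₄/m₂² = 26561.06250 / 12155.06250 ≈ 2.185

2.185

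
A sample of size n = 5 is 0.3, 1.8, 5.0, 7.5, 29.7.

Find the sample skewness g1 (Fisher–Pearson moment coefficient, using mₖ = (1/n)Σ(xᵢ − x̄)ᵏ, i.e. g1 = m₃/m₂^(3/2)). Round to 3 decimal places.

1.302

x̄ = (0.3 + 1.8 + 5.0 + 7.5 + 29.7) / 5 = 8.8600
deviations (xᵢ − x̄): -8.5600, -7.0600, -3.8600, -1.3600, 20.8400
Σ(xᵢ − x̄)² = 574.1720 ⇒ m₂ = 574.1720/5 = 114.83440
Σ(xᵢ − x̄)³ = 8011.7830 ⇒ m₃ = 8011.7830/5 = 1602.35659
m₂^(3/2) = 114.83440^(1.5) = 1230.57477
g1 = m₃ / m₂^(3/2) = 1602.35659 / 1230.57477 ≈ 1.302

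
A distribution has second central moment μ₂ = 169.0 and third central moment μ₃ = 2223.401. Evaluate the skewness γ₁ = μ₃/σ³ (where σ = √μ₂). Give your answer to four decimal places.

σ = √μ₂ = √169.0 = 13.00000
σ³ = μ₂^(3/2) = 2197.00000
γ₁ = μ₃/σ³ = 2223.401 / 2197.00000 ≈ 1.0120

1.0120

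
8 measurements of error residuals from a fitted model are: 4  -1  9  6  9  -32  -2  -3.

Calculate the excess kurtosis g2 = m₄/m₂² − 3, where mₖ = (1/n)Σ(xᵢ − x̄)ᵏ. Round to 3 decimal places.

x̄ = -1.2500
Σ(xᵢ − x̄)² = 1239.5000 ⇒ m₂ = 154.93750
Σ(xᵢ − x̄)⁴ = 919696.9063 ⇒ m₄ = 114962.11328
m₂² = 24005.62891
g2 = m₄/m₂² − 3 = 4.78896 − 3 ≈ 1.789

1.789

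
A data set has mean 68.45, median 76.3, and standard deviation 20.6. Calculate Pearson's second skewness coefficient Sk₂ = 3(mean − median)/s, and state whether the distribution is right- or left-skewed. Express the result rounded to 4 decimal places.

Sk₂ = 3(68.45 − 76.3) / 20.6 = 3 × -7.8500 / 20.6
    = -23.5500 / 20.6 ≈ -1.1432
Sk₂ < 0 ⇒ mean < median ⇒ left-skewed (negative skew).

-1.1432, left-skewed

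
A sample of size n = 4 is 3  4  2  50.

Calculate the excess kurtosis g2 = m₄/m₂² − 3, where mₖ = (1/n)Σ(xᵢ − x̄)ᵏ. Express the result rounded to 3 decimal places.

-0.670

x̄ = 14.7500
Σ(xᵢ − x̄)² = 1658.7500 ⇒ m₂ = 414.68750
Σ(xᵢ − x̄)⁴ = 1602804.0781 ⇒ m₄ = 400701.01953
m₂² = 171965.72266
g2 = m₄/m₂² − 3 = 2.33012 − 3 ≈ -0.670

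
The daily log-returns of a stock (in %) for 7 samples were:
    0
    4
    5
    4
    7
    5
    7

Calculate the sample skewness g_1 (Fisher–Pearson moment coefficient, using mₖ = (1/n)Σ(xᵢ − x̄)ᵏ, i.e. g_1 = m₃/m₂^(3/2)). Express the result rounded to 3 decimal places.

x̄ = (0 + 4 + 5 + 4 + 7 + 5 + 7) / 7 = 4.5714
deviations (xᵢ − x̄): -4.5714, -0.5714, 0.4286, -0.5714, 2.4286, 0.4286, 2.4286
Σ(xᵢ − x̄)² = 33.7143 ⇒ m₂ = 33.7143/7 = 4.81633
Σ(xᵢ − x̄)³ = -67.1020 ⇒ m₃ = -67.1020/7 = -9.58601
m₂^(3/2) = 4.81633^(1.5) = 10.56997
g_1 = m₃ / m₂^(3/2) = -9.58601 / 10.56997 ≈ -0.907

-0.907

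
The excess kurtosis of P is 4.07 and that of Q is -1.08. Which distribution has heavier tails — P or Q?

P

Higher excess kurtosis ⇒ heavier tails relative to the normal distribution.
4.07 vs -1.08: the larger is 4.07, so P has heavier tails. (P is leptokurtic — heavier-than-normal tails; the other is platykurtic.)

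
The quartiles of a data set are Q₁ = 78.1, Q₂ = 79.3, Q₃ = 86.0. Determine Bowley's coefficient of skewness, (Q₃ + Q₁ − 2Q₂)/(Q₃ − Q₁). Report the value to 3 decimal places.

0.696

numerator: Q₃ + Q₁ − 2Q₂ = 86.0 + 78.1 − 2×79.3 = 5.5000
denominator: Q₃ − Q₁ = 86.0 − 78.1 = 7.9000
Bowley skewness = 5.5000 / 7.9000 ≈ 0.696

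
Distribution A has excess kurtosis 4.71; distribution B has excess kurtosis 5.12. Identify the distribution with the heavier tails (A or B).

Higher excess kurtosis ⇒ heavier tails relative to the normal distribution.
4.71 vs 5.12: the larger is 5.12, so B has heavier tails.

B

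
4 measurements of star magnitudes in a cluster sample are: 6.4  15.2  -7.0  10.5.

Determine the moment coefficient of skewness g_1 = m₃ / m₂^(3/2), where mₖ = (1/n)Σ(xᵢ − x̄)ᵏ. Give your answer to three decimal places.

-0.686

x̄ = (6.4 + 15.2 - 7.0 + 10.5) / 4 = 6.2750
deviations (xᵢ − x̄): 0.1250, 8.9250, -13.2750, 4.2250
Σ(xᵢ − x̄)² = 273.7475 ⇒ m₂ = 273.7475/4 = 68.43688
Σ(xᵢ − x̄)³ = -1553.0479 ⇒ m₃ = -1553.0479/4 = -388.26197
m₂^(3/2) = 68.43688^(1.5) = 566.15488
g_1 = m₃ / m₂^(3/2) = -388.26197 / 566.15488 ≈ -0.686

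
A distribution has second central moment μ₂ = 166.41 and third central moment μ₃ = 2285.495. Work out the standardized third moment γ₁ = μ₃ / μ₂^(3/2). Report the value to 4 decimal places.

1.0647

σ = √μ₂ = √166.41 = 12.90000
σ³ = μ₂^(3/2) = 2146.68900
γ₁ = μ₃/σ³ = 2285.495 / 2146.68900 ≈ 1.0647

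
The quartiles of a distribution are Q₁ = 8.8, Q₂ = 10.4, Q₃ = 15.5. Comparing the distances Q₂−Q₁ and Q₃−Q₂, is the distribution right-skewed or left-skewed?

right-skewed

Q₂ − Q₁ = 1.6;  Q₃ − Q₂ = 5.1
Q₃ − Q₂ > Q₂ − Q₁ ⇒ the upper half is more spread out ⇒ right-skewed.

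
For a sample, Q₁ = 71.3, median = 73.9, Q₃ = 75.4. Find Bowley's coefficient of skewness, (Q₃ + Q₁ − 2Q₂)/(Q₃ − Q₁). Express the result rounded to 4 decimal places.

numerator: Q₃ + Q₁ − 2Q₂ = 75.4 + 71.3 − 2×73.9 = -1.1000
denominator: Q₃ − Q₁ = 75.4 − 71.3 = 4.1000
Bowley skewness = -1.1000 / 4.1000 ≈ -0.2683

-0.2683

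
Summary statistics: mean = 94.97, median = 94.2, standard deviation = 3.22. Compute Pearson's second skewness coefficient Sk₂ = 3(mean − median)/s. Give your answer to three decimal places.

Sk₂ = 3(94.97 − 94.2) / 3.22 = 3 × 0.7700 / 3.22
    = 2.3100 / 3.22 ≈ 0.717

0.717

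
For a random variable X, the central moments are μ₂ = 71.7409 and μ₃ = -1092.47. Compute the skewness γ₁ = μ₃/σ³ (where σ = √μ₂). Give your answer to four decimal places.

-1.7979

σ = √μ₂ = √71.7409 = 8.47000
σ³ = μ₂^(3/2) = 607.64542
γ₁ = μ₃/σ³ = -1092.47 / 607.64542 ≈ -1.7979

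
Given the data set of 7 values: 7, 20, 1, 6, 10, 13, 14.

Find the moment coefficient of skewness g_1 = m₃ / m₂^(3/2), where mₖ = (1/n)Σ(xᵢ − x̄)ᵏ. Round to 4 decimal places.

0.1298

x̄ = (7 + 20 + 1 + 6 + 10 + 13 + 14) / 7 = 10.1429
deviations (xᵢ − x̄): -3.1429, 9.8571, -9.1429, -4.1429, -0.1429, 2.8571, 3.8571
Σ(xᵢ − x̄)² = 230.8571 ⇒ m₂ = 230.8571/7 = 32.97959
Σ(xᵢ − x̄)³ = 172.0408 ⇒ m₃ = 172.0408/7 = 24.57726
m₂^(3/2) = 32.97959^(1.5) = 189.39474
g_1 = m₃ / m₂^(3/2) = 24.57726 / 189.39474 ≈ 0.1298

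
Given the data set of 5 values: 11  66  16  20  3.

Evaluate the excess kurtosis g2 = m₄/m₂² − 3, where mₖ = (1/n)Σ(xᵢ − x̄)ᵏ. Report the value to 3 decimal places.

x̄ = 23.2000
Σ(xᵢ − x̄)² = 2450.8000 ⇒ m₂ = 490.16000
Σ(xᵢ − x̄)⁴ = 3547080.0160 ⇒ m₄ = 709416.00320
m₂² = 240256.82560
g2 = m₄/m₂² − 3 = 2.95274 − 3 ≈ -0.047

-0.047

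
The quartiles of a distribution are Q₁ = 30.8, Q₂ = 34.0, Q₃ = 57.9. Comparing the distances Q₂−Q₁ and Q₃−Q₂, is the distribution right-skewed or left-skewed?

Q₂ − Q₁ = 3.2;  Q₃ − Q₂ = 23.9
Q₃ − Q₂ > Q₂ − Q₁ ⇒ the upper half is more spread out ⇒ right-skewed.

right-skewed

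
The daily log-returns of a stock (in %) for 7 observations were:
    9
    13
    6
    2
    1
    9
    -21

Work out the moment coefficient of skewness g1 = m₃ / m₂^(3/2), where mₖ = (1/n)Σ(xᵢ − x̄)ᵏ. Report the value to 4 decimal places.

x̄ = (9 + 13 + 6 + 2 + 1 + 9 - 21) / 7 = 2.7143
deviations (xᵢ − x̄): 6.2857, 10.2857, 3.2857, -0.7143, -1.7143, 6.2857, -23.7143
Σ(xᵢ − x̄)² = 761.4286 ⇒ m₂ = 761.4286/7 = 108.77551
Σ(xᵢ − x̄)³ = -11721.1837 ⇒ m₃ = -11721.1837/7 = -1674.45481
m₂^(3/2) = 108.77551^(1.5) = 1134.47961
g1 = m₃ / m₂^(3/2) = -1674.45481 / 1134.47961 ≈ -1.4760

-1.4760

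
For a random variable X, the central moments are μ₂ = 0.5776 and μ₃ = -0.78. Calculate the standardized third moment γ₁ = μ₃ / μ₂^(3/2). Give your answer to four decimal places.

σ = √μ₂ = √0.5776 = 0.76000
σ³ = μ₂^(3/2) = 0.43898
γ₁ = μ₃/σ³ = -0.78 / 0.43898 ≈ -1.7769

-1.7769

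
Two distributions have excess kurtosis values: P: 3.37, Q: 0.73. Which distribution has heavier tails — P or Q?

Higher excess kurtosis ⇒ heavier tails relative to the normal distribution.
3.37 vs 0.73: the larger is 3.37, so P has heavier tails.

P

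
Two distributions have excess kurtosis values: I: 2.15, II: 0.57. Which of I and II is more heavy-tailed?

I

Higher excess kurtosis ⇒ heavier tails relative to the normal distribution.
2.15 vs 0.57: the larger is 2.15, so I has heavier tails.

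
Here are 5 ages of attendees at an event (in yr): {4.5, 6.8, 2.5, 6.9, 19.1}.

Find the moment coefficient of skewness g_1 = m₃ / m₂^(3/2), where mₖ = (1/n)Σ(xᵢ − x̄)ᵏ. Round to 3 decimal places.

x̄ = (4.5 + 6.8 + 2.5 + 6.9 + 19.1) / 5 = 7.9600
deviations (xᵢ − x̄): -3.4600, -1.1600, -5.4600, -1.0600, 11.1400
Σ(xᵢ − x̄)² = 168.3520 ⇒ m₂ = 168.3520/5 = 33.67040
Σ(xᵢ − x̄)³ = 1175.5246 ⇒ m₃ = 1175.5246/5 = 235.10491
m₂^(3/2) = 33.67040^(1.5) = 195.37654
g_1 = m₃ / m₂^(3/2) = 235.10491 / 195.37654 ≈ 1.203

1.203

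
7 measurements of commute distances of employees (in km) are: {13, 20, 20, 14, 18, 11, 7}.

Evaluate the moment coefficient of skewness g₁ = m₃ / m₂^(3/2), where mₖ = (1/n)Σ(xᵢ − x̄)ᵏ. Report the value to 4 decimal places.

-0.2848

x̄ = (13 + 20 + 20 + 14 + 18 + 11 + 7) / 7 = 14.7143
deviations (xᵢ − x̄): -1.7143, 5.2857, 5.2857, -0.7143, 3.2857, -3.7143, -7.7143
Σ(xᵢ − x̄)² = 143.4286 ⇒ m₂ = 143.4286/7 = 20.48980
Σ(xᵢ − x̄)³ = -184.8980 ⇒ m₃ = -184.8980/7 = -26.41399
m₂^(3/2) = 20.48980^(1.5) = 92.74840
g₁ = m₃ / m₂^(3/2) = -26.41399 / 92.74840 ≈ -0.2848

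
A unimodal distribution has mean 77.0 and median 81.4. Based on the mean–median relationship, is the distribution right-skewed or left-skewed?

left-skewed

mean − median = 77.0 − 81.4 = -4.4
mean < median ⇒ the longer tail is on the left ⇒ left-skewed (negatively skewed).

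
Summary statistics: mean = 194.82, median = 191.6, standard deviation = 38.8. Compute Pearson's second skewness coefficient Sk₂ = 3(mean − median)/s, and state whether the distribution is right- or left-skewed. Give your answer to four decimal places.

0.2490, right-skewed

Sk₂ = 3(194.82 − 191.6) / 38.8 = 3 × 3.2200 / 38.8
    = 9.6600 / 38.8 ≈ 0.2490
Sk₂ > 0 ⇒ mean > median ⇒ right-skewed (positive skew).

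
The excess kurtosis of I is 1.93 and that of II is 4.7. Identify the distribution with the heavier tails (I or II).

Higher excess kurtosis ⇒ heavier tails relative to the normal distribution.
1.93 vs 4.7: the larger is 4.7, so II has heavier tails.

II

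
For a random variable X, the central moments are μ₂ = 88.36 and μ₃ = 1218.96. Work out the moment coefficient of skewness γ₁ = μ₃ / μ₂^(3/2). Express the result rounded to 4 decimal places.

σ = √μ₂ = √88.36 = 9.40000
σ³ = μ₂^(3/2) = 830.58400
γ₁ = μ₃/σ³ = 1218.96 / 830.58400 ≈ 1.4676

1.4676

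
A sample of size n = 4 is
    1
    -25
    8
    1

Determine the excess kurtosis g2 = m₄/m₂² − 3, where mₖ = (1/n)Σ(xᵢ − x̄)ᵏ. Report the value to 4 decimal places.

x̄ = -3.7500
Σ(xᵢ − x̄)² = 634.7500 ⇒ m₂ = 158.68750
Σ(xᵢ − x̄)⁴ = 223988.0781 ⇒ m₄ = 55997.01953
m₂² = 25181.72266
g2 = m₄/m₂² − 3 = 2.22372 − 3 ≈ -0.7763

-0.7763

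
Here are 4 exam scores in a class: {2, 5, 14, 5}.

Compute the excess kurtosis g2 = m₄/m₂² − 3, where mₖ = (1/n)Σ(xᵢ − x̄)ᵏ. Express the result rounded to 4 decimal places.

x̄ = 6.5000
Σ(xᵢ − x̄)² = 81.0000 ⇒ m₂ = 20.25000
Σ(xᵢ − x̄)⁴ = 3584.2500 ⇒ m₄ = 896.06250
m₂² = 410.06250
g2 = m₄/m₂² − 3 = 2.18519 − 3 ≈ -0.8148

-0.8148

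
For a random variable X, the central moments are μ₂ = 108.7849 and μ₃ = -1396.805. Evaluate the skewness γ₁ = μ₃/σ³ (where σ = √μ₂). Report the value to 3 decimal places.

-1.231

σ = √μ₂ = √108.7849 = 10.43000
σ³ = μ₂^(3/2) = 1134.62651
γ₁ = μ₃/σ³ = -1396.805 / 1134.62651 ≈ -1.231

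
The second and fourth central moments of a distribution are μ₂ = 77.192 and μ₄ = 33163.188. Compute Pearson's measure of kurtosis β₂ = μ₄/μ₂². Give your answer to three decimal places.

5.566

μ₂² = 77.192² = 5958.60486
μ₄/μ₂² = 33163.188 / 5958.60486 = 5.56560
β₂ ≈ 5.566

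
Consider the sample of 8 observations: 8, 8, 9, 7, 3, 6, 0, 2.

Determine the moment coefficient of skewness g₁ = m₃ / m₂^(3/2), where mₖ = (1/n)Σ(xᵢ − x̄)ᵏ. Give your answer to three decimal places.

x̄ = (8 + 8 + 9 + 7 + 3 + 6 + 0 + 2) / 8 = 5.3750
deviations (xᵢ − x̄): 2.6250, 2.6250, 3.6250, 1.6250, -2.3750, 0.6250, -5.3750, -3.3750
Σ(xᵢ − x̄)² = 75.8750 ⇒ m₂ = 75.8750/8 = 9.48438
Σ(xᵢ − x̄)³ = -118.7813 ⇒ m₃ = -118.7813/8 = -14.84766
m₂^(3/2) = 9.48438^(1.5) = 29.20876
g₁ = m₃ / m₂^(3/2) = -14.84766 / 29.20876 ≈ -0.508

-0.508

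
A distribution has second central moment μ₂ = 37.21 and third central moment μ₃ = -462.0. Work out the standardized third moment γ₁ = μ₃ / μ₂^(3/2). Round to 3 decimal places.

σ = √μ₂ = √37.21 = 6.10000
σ³ = μ₂^(3/2) = 226.98100
γ₁ = μ₃/σ³ = -462.0 / 226.98100 ≈ -2.035

-2.035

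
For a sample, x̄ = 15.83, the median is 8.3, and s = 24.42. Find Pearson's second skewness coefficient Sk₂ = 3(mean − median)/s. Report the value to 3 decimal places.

0.925

Sk₂ = 3(15.83 − 8.3) / 24.42 = 3 × 7.5300 / 24.42
    = 22.5900 / 24.42 ≈ 0.925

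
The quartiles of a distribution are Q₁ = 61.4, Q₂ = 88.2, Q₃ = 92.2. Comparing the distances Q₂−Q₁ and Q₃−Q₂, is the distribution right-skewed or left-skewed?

Q₂ − Q₁ = 26.8;  Q₃ − Q₂ = 4.0
Q₂ − Q₁ > Q₃ − Q₂ ⇒ the lower half is more spread out ⇒ left-skewed.

left-skewed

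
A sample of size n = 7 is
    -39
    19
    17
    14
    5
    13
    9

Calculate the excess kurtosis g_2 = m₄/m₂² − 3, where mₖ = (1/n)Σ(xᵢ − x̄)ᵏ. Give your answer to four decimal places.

x̄ = 5.4286
Σ(xᵢ − x̄)² = 2435.7143 ⇒ m₂ = 347.95918
Σ(xᵢ − x̄)⁴ = 3956972.2507 ⇒ m₄ = 565281.75010
m₂² = 121075.59350
g_2 = m₄/m₂² − 3 = 4.66883 − 3 ≈ 1.6688

1.6688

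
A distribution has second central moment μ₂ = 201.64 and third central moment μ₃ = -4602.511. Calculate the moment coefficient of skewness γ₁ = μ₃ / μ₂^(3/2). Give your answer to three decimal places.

-1.607

σ = √μ₂ = √201.64 = 14.20000
σ³ = μ₂^(3/2) = 2863.28800
γ₁ = μ₃/σ³ = -4602.511 / 2863.28800 ≈ -1.607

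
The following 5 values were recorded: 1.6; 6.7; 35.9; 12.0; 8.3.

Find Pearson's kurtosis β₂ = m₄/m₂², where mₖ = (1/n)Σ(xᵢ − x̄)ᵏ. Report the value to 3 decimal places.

x̄ = 12.9000
Σ(xᵢ − x̄)² = 717.1000 ⇒ m₂ = 143.42000
Σ(xᵢ − x̄)⁴ = 298071.7714 ⇒ m₄ = 59614.35428
m₂² = 20569.29640
β₂ = m₄/m₂² = 59614.35428 / 20569.29640 ≈ 2.898

2.898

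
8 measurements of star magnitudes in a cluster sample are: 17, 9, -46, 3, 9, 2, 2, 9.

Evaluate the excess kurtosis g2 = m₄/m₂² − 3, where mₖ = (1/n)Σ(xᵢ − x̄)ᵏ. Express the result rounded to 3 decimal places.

2.434

x̄ = 0.6250
Σ(xᵢ − x̄)² = 2661.8750 ⇒ m₂ = 332.73438
Σ(xᵢ − x̄)⁴ = 4812497.9316 ⇒ m₄ = 601562.24146
m₂² = 110712.16431
g2 = m₄/m₂² − 3 = 5.43357 − 3 ≈ 2.434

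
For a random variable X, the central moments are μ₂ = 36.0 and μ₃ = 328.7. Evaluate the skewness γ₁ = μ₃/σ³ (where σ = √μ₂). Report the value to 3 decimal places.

σ = √μ₂ = √36.0 = 6.00000
σ³ = μ₂^(3/2) = 216.00000
γ₁ = μ₃/σ³ = 328.7 / 216.00000 ≈ 1.522

1.522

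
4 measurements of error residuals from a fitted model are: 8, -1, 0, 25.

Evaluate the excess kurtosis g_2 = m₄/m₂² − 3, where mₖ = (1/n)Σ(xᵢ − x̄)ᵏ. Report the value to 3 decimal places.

x̄ = 8.0000
Σ(xᵢ − x̄)² = 434.0000 ⇒ m₂ = 108.50000
Σ(xᵢ − x̄)⁴ = 94178.0000 ⇒ m₄ = 23544.50000
m₂² = 11772.25000
g_2 = m₄/m₂² − 3 = 2.00000 − 3 ≈ -1.000

-1.000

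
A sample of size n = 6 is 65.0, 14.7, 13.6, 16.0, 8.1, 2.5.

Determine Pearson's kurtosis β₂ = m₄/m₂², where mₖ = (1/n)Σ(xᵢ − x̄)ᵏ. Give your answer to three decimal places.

3.872

x̄ = 19.9833
Σ(xᵢ − x̄)² = 2557.9083 ⇒ m₂ = 426.31806
Σ(xᵢ − x̄)⁴ = 4222768.1838 ⇒ m₄ = 703794.69730
m₂² = 181747.08449
β₂ = m₄/m₂² = 703794.69730 / 181747.08449 ≈ 3.872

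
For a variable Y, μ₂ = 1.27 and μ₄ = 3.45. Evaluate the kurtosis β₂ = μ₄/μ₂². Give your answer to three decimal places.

2.139

μ₂² = 1.27² = 1.61290
μ₄/μ₂² = 3.45 / 1.61290 = 2.13900
β₂ ≈ 2.139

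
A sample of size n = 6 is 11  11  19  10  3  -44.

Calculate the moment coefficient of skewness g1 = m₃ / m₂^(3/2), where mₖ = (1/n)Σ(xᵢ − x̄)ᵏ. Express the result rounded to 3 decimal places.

-1.594

x̄ = (11 + 11 + 19 + 10 + 3 - 44) / 6 = 1.6667
deviations (xᵢ − x̄): 9.3333, 9.3333, 17.3333, 8.3333, 1.3333, -45.6667
Σ(xᵢ − x̄)² = 2631.3333 ⇒ m₂ = 2631.3333/6 = 438.55556
Σ(xᵢ − x̄)³ = -87820.4444 ⇒ m₃ = -87820.4444/6 = -14636.74074
m₂^(3/2) = 438.55556^(1.5) = 9184.10680
g1 = m₃ / m₂^(3/2) = -14636.74074 / 9184.10680 ≈ -1.594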